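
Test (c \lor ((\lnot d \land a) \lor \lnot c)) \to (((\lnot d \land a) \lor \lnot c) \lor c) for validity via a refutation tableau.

Valid

Assume the negation and expand:
Initial set: {\lnot ((c \lor ((\lnot d \land a) \lor \lnot c)) \to (((\lnot d \land a) \lor \lnot c) \lor c))}.
\lnot ((c \lor ((\lnot d \land a) \lor \lnot c)) \to (((\lnot d \land a) \lor \lnot c) \lor c)): α-rule — add (c \lor ((\lnot d \land a) \lor \lnot c)), \lnot (((\lnot d \land a) \lor \lnot c) \lor c).
\lnot (((\lnot d \land a) \lor \lnot c) \lor c): α-rule — add \lnot ((\lnot d \land a) \lor \lnot c), \lnot c.
\lnot ((\lnot d \land a) \lor \lnot c): α-rule — add \lnot (\lnot d \land a), \lnot \lnot c.
× closes — contains both c and \lnot c.
All 1 branch closes.
Every branch closed, so the negation is unsatisfiable and the formula is valid.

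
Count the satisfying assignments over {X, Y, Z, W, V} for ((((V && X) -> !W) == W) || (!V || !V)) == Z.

16

Initial set: {T (((((V && X) -> !W) == W) || (!V || !V)) == Z)}.
T (((((V && X) -> !W) == W) || (!V || !V)) == Z): β-rule — branch into T ((((V && X) -> !W) == W) || (!V || !V)), T Z  //  F ((((V && X) -> !W) == W) || (!V || !V)), F Z.
  branch 1 (add T ((((V && X) -> !W) == W) || (!V || !V)), T Z):
    T ((((V && X) -> !W) == W) || (!V || !V)): β-rule — branch into T (((V && X) -> !W) == W)  //  T (!V || !V).
      branch 1.1 (add T (((V && X) -> !W) == W)):
        T (((V && X) -> !W) == W): β-rule — branch into T ((V && X) -> !W), T W  //  F ((V && X) -> !W), F W.
          branch 1.1.1 (add T ((V && X) -> !W), T W):
            T ((V && X) -> !W): β-rule — branch into F (V && X)  //  T !W.
              branch 1.1.1.1 (add F (V && X)):
                F (V && X): β-rule — branch into F V  //  F X.
                  branch 1.1.1.1.1 (add F V):
                    ○ open, literals {V=0, W=1, Z=1}.
                  branch 1.1.1.1.2 (add F X):
                    ○ open, literals {W=1, X=0, Z=1}.
              branch 1.1.1.2 (add T !W):
                × closes — contains both W and !W.
          branch 1.1.2 (add F ((V && X) -> !W), F W):
            F ((V && X) -> !W): α-rule — add T (V && X), F !W.
            × closes — contains both W and !W.
      branch 1.2 (add T (!V || !V)):
        T (!V || !V): β-rule — branch into T !V  //  T !V.
          branch 1.2.1 (add T !V):
            ○ open, literals {V=0, Z=1}.
          branch 1.2.2 (add T !V):
            ○ open, literals {V=0, Z=1}.
  branch 2 (add F ((((V && X) -> !W) == W) || (!V || !V)), F Z):
    F ((((V && X) -> !W) == W) || (!V || !V)): α-rule — add F (((V && X) -> !W) == W), F (!V || !V).
    F (!V || !V): α-rule — add F !V, F !V.
    F (((V && X) -> !W) == W): β-rule — branch into T ((V && X) -> !W), F W  //  F ((V && X) -> !W), T W.
      branch 2.1 (add T ((V && X) -> !W), F W):
        T ((V && X) -> !W): β-rule — branch into F (V && X)  //  T !W.
          branch 2.1.1 (add F (V && X)):
            F (V && X): β-rule — branch into F V  //  F X.
              branch 2.1.1.1 (add F V):
                × closes — contains both V and !V.
              branch 2.1.1.2 (add F X):
                ○ open, literals {V=1, W=0, X=0, Z=0}.
          branch 2.1.2 (add T !W):
            ○ open, literals {V=1, W=0, Z=0}.
      branch 2.2 (add F ((V && X) -> !W), T W):
        F ((V && X) -> !W): α-rule — add T (V && X), F !W.
        T (V && X): α-rule — add T V, T X.
        ○ open, literals {V=1, W=1, X=1, Z=0}.
3 branches closed, 7 open.
Each open branch fixes some atoms; the unmentioned ones are free. Counting distinct full assignments: branch {V=0, W=1, Z=1} (X, Y) contributes 4 new; branch {W=1, X=0, Z=1} (Y, V) contributes 2 new; branch {V=0, Z=1} (X, Y, W) contributes 4 new; branch {V=0, Z=1} (X, Y, W) contributes 0 new; branch {V=1, W=0, X=0, Z=0} (Y) contributes 2 new; branch {V=1, W=0, Z=0} (X, Y) contributes 2 new; branch {V=1, W=1, X=1, Z=0} (Y) contributes 2 new. Total: 16.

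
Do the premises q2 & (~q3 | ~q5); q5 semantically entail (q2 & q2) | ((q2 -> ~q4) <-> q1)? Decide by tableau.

Yes

Initial set: {T (q2 & (~q3 | ~q5)); T q5; F ((q2 & q2) | ((q2 -> ~q4) <-> q1))}.
T (q2 & (~q3 | ~q5)): α-rule — add T q2, T (~q3 | ~q5).
F ((q2 & q2) | ((q2 -> ~q4) <-> q1)): α-rule — add F (q2 & q2), F ((q2 -> ~q4) <-> q1).
T (~q3 | ~q5): β-rule — branch into T ~q3  //  T ~q5.
  branch 1 (add T ~q3):
    F (q2 & q2): β-rule — branch into F q2  //  F q2.
      branch 1.1 (add F q2):
        × closes — contains both q2 and ~q2.
      branch 1.2 (add F q2):
        × closes — contains both q2 and ~q2.
  branch 2 (add T ~q5):
    × closes — contains both q5 and ~q5.
All 3 branches close.
Every branch closed, so the premises entail the conclusion.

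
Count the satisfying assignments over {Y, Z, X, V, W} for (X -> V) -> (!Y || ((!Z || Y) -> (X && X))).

24

Initial set: {T ((X -> V) -> (!Y || ((!Z || Y) -> (X && X))))}.
T ((X -> V) -> (!Y || ((!Z || Y) -> (X && X)))): β-rule — branch into F (X -> V)  //  T (!Y || ((!Z || Y) -> (X && X))).
  branch 1 (add F (X -> V)):
    F (X -> V): α-rule — add T X, F V.
    ○ open, literals {V=F, X=T}.
  branch 2 (add T (!Y || ((!Z || Y) -> (X && X)))):
    T (!Y || ((!Z || Y) -> (X && X))): β-rule — branch into T !Y  //  T ((!Z || Y) -> (X && X)).
      branch 2.1 (add T !Y):
        ○ open, literals {Y=F}.
      branch 2.2 (add T ((!Z || Y) -> (X && X))):
        T ((!Z || Y) -> (X && X)): β-rule — branch into F (!Z || Y)  //  T (X && X).
          branch 2.2.1 (add F (!Z || Y)):
            F (!Z || Y): α-rule — add F !Z, F Y.
            ○ open, literals {Y=F, Z=T}.
          branch 2.2.2 (add T (X && X)):
            T (X && X): α-rule — add T X, T X.
            ○ open, literals {X=T}.
0 branches closed, 4 open.
Each open branch fixes some atoms; the unmentioned ones are free. Counting distinct full assignments: branch {V=F, X=T} (Y, Z, W) contributes 8 new; branch {Y=F} (Z, X, V, W) contributes 12 new; branch {Y=F, Z=T} (X, V, W) contributes 0 new; branch {X=T} (Y, Z, V, W) contributes 4 new. Total: 24.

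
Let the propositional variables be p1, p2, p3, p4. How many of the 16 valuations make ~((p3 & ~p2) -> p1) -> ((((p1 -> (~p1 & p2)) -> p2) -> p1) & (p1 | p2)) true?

14

Initial set: {T (~((p3 & ~p2) -> p1) -> ((((p1 -> (~p1 & p2)) -> p2) -> p1) & (p1 | p2)))}.
T (~((p3 & ~p2) -> p1) -> ((((p1 -> (~p1 & p2)) -> p2) -> p1) & (p1 | p2))): β-rule — branch into F ~((p3 & ~p2) -> p1)  //  T ((((p1 -> (~p1 & p2)) -> p2) -> p1) & (p1 | p2)).
  branch 1 (add F ~((p3 & ~p2) -> p1)):
    F ~((p3 & ~p2) -> p1): β-rule — branch into F (p3 & ~p2)  //  T p1.
      branch 1.1 (add F (p3 & ~p2)):
        F (p3 & ~p2): β-rule — branch into F p3  //  F ~p2.
          branch 1.1.1 (add F p3):
            ○ open, literals {p3=false}.
          branch 1.1.2 (add F ~p2):
            ○ open, literals {p2=true}.
      branch 1.2 (add T p1):
        ○ open, literals {p1=true}.
  branch 2 (add T ((((p1 -> (~p1 & p2)) -> p2) -> p1) & (p1 | p2))):
    T ((((p1 -> (~p1 & p2)) -> p2) -> p1) & (p1 | p2)): α-rule — add T (((p1 -> (~p1 & p2)) -> p2) -> p1), T (p1 | p2).
    T (((p1 -> (~p1 & p2)) -> p2) -> p1): β-rule — branch into F ((p1 -> (~p1 & p2)) -> p2)  //  T p1.
      branch 2.1 (add F ((p1 -> (~p1 & p2)) -> p2)):
        F ((p1 -> (~p1 & p2)) -> p2): α-rule — add T (p1 -> (~p1 & p2)), F p2.
        T (p1 | p2): β-rule — branch into T p1  //  T p2.
          branch 2.1.1 (add T p1):
            T (p1 -> (~p1 & p2)): β-rule — branch into F p1  //  T (~p1 & p2).
              branch 2.1.1.1 (add F p1):
                × closes — contains both p1 and ~p1.
              branch 2.1.1.2 (add T (~p1 & p2)):
                T (~p1 & p2): α-rule — add T ~p1, T p2.
                × closes — contains both p1 and ~p1.
          branch 2.1.2 (add T p2):
            × closes — contains both p2 and ~p2.
      branch 2.2 (add T p1):
        T (p1 | p2): β-rule — branch into T p1  //  T p2.
          branch 2.2.1 (add T p1):
            ○ open, literals {p1=true}.
          branch 2.2.2 (add T p2):
            ○ open, literals {p1=true, p2=true}.
3 branches closed, 5 open.
Each open branch fixes some atoms; the unmentioned ones are free. Counting distinct full assignments: branch {p3=false} (p1, p2, p4) contributes 8 new; branch {p2=true} (p1, p3, p4) contributes 4 new; branch {p1=true} (p2, p3, p4) contributes 2 new; branch {p1=true} (p2, p3, p4) contributes 0 new; branch {p1=true, p2=true} (p3, p4) contributes 0 new. Total: 14.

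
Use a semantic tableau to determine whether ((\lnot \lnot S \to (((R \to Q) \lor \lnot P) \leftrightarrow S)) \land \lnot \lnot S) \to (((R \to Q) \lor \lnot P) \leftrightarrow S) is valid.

Assume the negation and expand:
Initial set: {\lnot (((\lnot \lnot S \to (((R \to Q) \lor \lnot P) \leftrightarrow S)) \land \lnot \lnot S) \to (((R \to Q) \lor \lnot P) \leftrightarrow S))}.
\lnot (((\lnot \lnot S \to (((R \to Q) \lor \lnot P) \leftrightarrow S)) \land \lnot \lnot S) \to (((R \to Q) \lor \lnot P) \leftrightarrow S)): α-rule — add ((\lnot \lnot S \to (((R \to Q) \lor \lnot P) \leftrightarrow S)) \land \lnot \lnot S), \lnot (((R \to Q) \lor \lnot P) \leftrightarrow S).
((\lnot \lnot S \to (((R \to Q) \lor \lnot P) \leftrightarrow S)) \land \lnot \lnot S): α-rule — add (\lnot \lnot S \to (((R \to Q) \lor \lnot P) \leftrightarrow S)), \lnot \lnot S.
\lnot \lnot S: drop double negation, giving S.
\lnot (((R \to Q) \lor \lnot P) \leftrightarrow S): β-rule — branch into ((R \to Q) \lor \lnot P), \lnot S  //  \lnot ((R \to Q) \lor \lnot P), S.
  branch 1 (add ((R \to Q) \lor \lnot P), \lnot S):
    × closes — contains both S and \lnot S.
  branch 2 (add \lnot ((R \to Q) \lor \lnot P), S):
    \lnot ((R \to Q) \lor \lnot P): α-rule — add \lnot (R \to Q), \lnot \lnot P.
    \lnot (R \to Q): α-rule — add R, \lnot Q.
    (\lnot \lnot S \to (((R \to Q) \lor \lnot P) \leftrightarrow S)): β-rule — branch into \lnot \lnot \lnot S  //  (((R \to Q) \lor \lnot P) \leftrightarrow S).
      branch 2.1 (add \lnot \lnot \lnot S):
        \lnot \lnot \lnot S: drop double negation, giving \lnot S.
        × closes — contains both S and \lnot S.
      branch 2.2 (add (((R \to Q) \lor \lnot P) \leftrightarrow S)):
        (((R \to Q) \lor \lnot P) \leftrightarrow S): β-rule — branch into ((R \to Q) \lor \lnot P), S  //  \lnot ((R \to Q) \lor \lnot P), \lnot S.
          branch 2.2.1 (add ((R \to Q) \lor \lnot P), S):
            ((R \to Q) \lor \lnot P): β-rule — branch into (R \to Q)  //  \lnot P.
              branch 2.2.1.1 (add (R \to Q)):
                (R \to Q): β-rule — branch into \lnot R  //  Q.
                  branch 2.2.1.1.1 (add \lnot R):
                    × closes — contains both R and \lnot R.
                  branch 2.2.1.1.2 (add Q):
                    × closes — contains both Q and \lnot Q.
              branch 2.2.1.2 (add \lnot P):
                × closes — contains both P and \lnot P.
          branch 2.2.2 (add \lnot ((R \to Q) \lor \lnot P), \lnot S):
            × closes — contains both S and \lnot S.
All 6 branches close.
Every branch closed, so the negation is unsatisfiable and the formula is valid.

Valid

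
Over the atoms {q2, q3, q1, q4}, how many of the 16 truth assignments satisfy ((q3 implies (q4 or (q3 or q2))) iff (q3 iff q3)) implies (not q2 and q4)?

4

Initial set: {(((q3 implies (q4 or (q3 or q2))) iff (q3 iff q3)) implies (not q2 and q4))}.
(((q3 implies (q4 or (q3 or q2))) iff (q3 iff q3)) implies (not q2 and q4)): β-rule — branch into not ((q3 implies (q4 or (q3 or q2))) iff (q3 iff q3))  //  (not q2 and q4).
  branch 1 (add not ((q3 implies (q4 or (q3 or q2))) iff (q3 iff q3))):
    not ((q3 implies (q4 or (q3 or q2))) iff (q3 iff q3)): β-rule — branch into (q3 implies (q4 or (q3 or q2))), not (q3 iff q3)  //  not (q3 implies (q4 or (q3 or q2))), (q3 iff q3).
      branch 1.1 (add (q3 implies (q4 or (q3 or q2))), not (q3 iff q3)):
        (q3 implies (q4 or (q3 or q2))): β-rule — branch into not q3  //  (q4 or (q3 or q2)).
          branch 1.1.1 (add not q3):
            not (q3 iff q3): β-rule — branch into q3, not q3  //  not q3, q3.
              branch 1.1.1.1 (add q3, not q3):
                × closes — contains both q3 and not q3.
              branch 1.1.1.2 (add not q3, q3):
                × closes — contains both q3 and not q3.
          branch 1.1.2 (add (q4 or (q3 or q2))):
            not (q3 iff q3): β-rule — branch into q3, not q3  //  not q3, q3.
              branch 1.1.2.1 (add q3, not q3):
                × closes — contains both q3 and not q3.
              branch 1.1.2.2 (add not q3, q3):
                × closes — contains both q3 and not q3.
      branch 1.2 (add not (q3 implies (q4 or (q3 or q2))), (q3 iff q3)):
        not (q3 implies (q4 or (q3 or q2))): α-rule — add q3, not (q4 or (q3 or q2)).
        not (q4 or (q3 or q2)): α-rule — add not q4, not (q3 or q2).
        not (q3 or q2): α-rule — add not q3, not q2.
        × closes — contains both q3 and not q3.
  branch 2 (add (not q2 and q4)):
    (not q2 and q4): α-rule — add not q2, q4.
    ○ open, literals {q2=0, q4=1}.
5 branches closed, 1 open.
Each open branch fixes some atoms; the unmentioned ones are free. Counting distinct full assignments: branch {q2=0, q4=1} (q3, q1) contributes 4 new. Total: 4.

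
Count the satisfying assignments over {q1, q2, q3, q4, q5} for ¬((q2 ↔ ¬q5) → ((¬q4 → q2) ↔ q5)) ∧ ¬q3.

6

Initial set: {T (¬((q2 ↔ ¬q5) → ((¬q4 → q2) ↔ q5)) ∧ ¬q3)}.
T (¬((q2 ↔ ¬q5) → ((¬q4 → q2) ↔ q5)) ∧ ¬q3): α-rule — add T ¬((q2 ↔ ¬q5) → ((¬q4 → q2) ↔ q5)), T ¬q3.
T ¬((q2 ↔ ¬q5) → ((¬q4 → q2) ↔ q5)): α-rule — add T (q2 ↔ ¬q5), F ((¬q4 → q2) ↔ q5).
T (q2 ↔ ¬q5): β-rule — branch into T q2, T ¬q5  //  F q2, F ¬q5.
  branch 1 (add T q2, T ¬q5):
    F ((¬q4 → q2) ↔ q5): β-rule — branch into T (¬q4 → q2), F q5  //  F (¬q4 → q2), T q5.
      branch 1.1 (add T (¬q4 → q2), F q5):
        T (¬q4 → q2): β-rule — branch into F ¬q4  //  T q2.
          branch 1.1.1 (add F ¬q4):
            ○ open, literals {q2=true, q3=false, q4=true, q5=false}.
          branch 1.1.2 (add T q2):
            ○ open, literals {q2=true, q3=false, q5=false}.
      branch 1.2 (add F (¬q4 → q2), T q5):
        × closes — contains both q5 and ¬q5.
  branch 2 (add F q2, F ¬q5):
    F ((¬q4 → q2) ↔ q5): β-rule — branch into T (¬q4 → q2), F q5  //  F (¬q4 → q2), T q5.
      branch 2.1 (add T (¬q4 → q2), F q5):
        × closes — contains both q5 and ¬q5.
      branch 2.2 (add F (¬q4 → q2), T q5):
        F (¬q4 → q2): α-rule — add T ¬q4, F q2.
        ○ open, literals {q2=false, q3=false, q4=false, q5=true}.
2 branches closed, 3 open.
Each open branch fixes some atoms; the unmentioned ones are free. Counting distinct full assignments: branch {q2=true, q3=false, q4=true, q5=false} (q1) contributes 2 new; branch {q2=true, q3=false, q5=false} (q1, q4) contributes 2 new; branch {q2=false, q3=false, q4=false, q5=true} (q1) contributes 2 new. Total: 6.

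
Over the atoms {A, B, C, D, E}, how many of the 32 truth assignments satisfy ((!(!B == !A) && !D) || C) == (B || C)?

24

Initial set: {(((!(!B == !A) && !D) || C) == (B || C))}.
(((!(!B == !A) && !D) || C) == (B || C)): β-rule — branch into ((!(!B == !A) && !D) || C), (B || C)  //  !((!(!B == !A) && !D) || C), !(B || C).
  branch 1 (add ((!(!B == !A) && !D) || C), (B || C)):
    ((!(!B == !A) && !D) || C): β-rule — branch into (!(!B == !A) && !D)  //  C.
      branch 1.1 (add (!(!B == !A) && !D)):
        (!(!B == !A) && !D): α-rule — add !(!B == !A), !D.
        (B || C): β-rule — branch into B  //  C.
          branch 1.1.1 (add B):
            !(!B == !A): β-rule — branch into !B, !!A  //  !!B, !A.
              branch 1.1.1.1 (add !B, !!A):
                × closes — contains both B and !B.
              branch 1.1.1.2 (add !!B, !A):
                ○ open, literals {A=false, B=true, D=false}.
          branch 1.1.2 (add C):
            !(!B == !A): β-rule — branch into !B, !!A  //  !!B, !A.
              branch 1.1.2.1 (add !B, !!A):
                ○ open, literals {A=true, B=false, C=true, D=false}.
              branch 1.1.2.2 (add !!B, !A):
                ○ open, literals {A=false, B=true, C=true, D=false}.
      branch 1.2 (add C):
        (B || C): β-rule — branch into B  //  C.
          branch 1.2.1 (add B):
            ○ open, literals {B=true, C=true}.
          branch 1.2.2 (add C):
            ○ open, literals {C=true}.
  branch 2 (add !((!(!B == !A) && !D) || C), !(B || C)):
    !((!(!B == !A) && !D) || C): α-rule — add !(!(!B == !A) && !D), !C.
    !(B || C): α-rule — add !B, !C.
    !(!(!B == !A) && !D): β-rule — branch into !!(!B == !A)  //  !!D.
      branch 2.1 (add !!(!B == !A)):
        !!(!B == !A): β-rule — branch into !B, !A  //  !!B, !!A.
          branch 2.1.1 (add !B, !A):
            ○ open, literals {A=false, B=false, C=false}.
          branch 2.1.2 (add !!B, !!A):
            × closes — contains both B and !B.
      branch 2.2 (add !!D):
        ○ open, literals {B=false, C=false, D=true}.
2 branches closed, 7 open.
Each open branch fixes some atoms; the unmentioned ones are free. Counting distinct full assignments: branch {A=false, B=true, D=false} (C, E) contributes 4 new; branch {A=true, B=false, C=true, D=false} (E) contributes 2 new; branch {A=false, B=true, C=true, D=false} (E) contributes 0 new; branch {B=true, C=true} (A, D, E) contributes 6 new; branch {C=true} (A, B, D, E) contributes 6 new; branch {A=false, B=false, C=false} (D, E) contributes 4 new; branch {B=false, C=false, D=true} (A, E) contributes 2 new. Total: 24.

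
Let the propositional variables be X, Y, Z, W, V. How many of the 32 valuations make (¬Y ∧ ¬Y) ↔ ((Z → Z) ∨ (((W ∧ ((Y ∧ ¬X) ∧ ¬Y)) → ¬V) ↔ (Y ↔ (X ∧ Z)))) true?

16

Initial set: {((¬Y ∧ ¬Y) ↔ ((Z → Z) ∨ (((W ∧ ((Y ∧ ¬X) ∧ ¬Y)) → ¬V) ↔ (Y ↔ (X ∧ Z)))))}.
((¬Y ∧ ¬Y) ↔ ((Z → Z) ∨ (((W ∧ ((Y ∧ ¬X) ∧ ¬Y)) → ¬V) ↔ (Y ↔ (X ∧ Z))))): β-rule — branch into (¬Y ∧ ¬Y), ((Z → Z) ∨ (((W ∧ ((Y ∧ ¬X) ∧ ¬Y)) → ¬V) ↔ (Y ↔ (X ∧ Z))))  //  ¬(¬Y ∧ ¬Y), ¬((Z → Z) ∨ (((W ∧ ((Y ∧ ¬X) ∧ ¬Y)) → ¬V) ↔ (Y ↔ (X ∧ Z)))).
  branch 1 (add (¬Y ∧ ¬Y), ((Z → Z) ∨ (((W ∧ ((Y ∧ ¬X) ∧ ¬Y)) → ¬V) ↔ (Y ↔ (X ∧ Z))))):
    (¬Y ∧ ¬Y): α-rule — add ¬Y, ¬Y.
    ((Z → Z) ∨ (((W ∧ ((Y ∧ ¬X) ∧ ¬Y)) → ¬V) ↔ (Y ↔ (X ∧ Z)))): β-rule — branch into (Z → Z)  //  (((W ∧ ((Y ∧ ¬X) ∧ ¬Y)) → ¬V) ↔ (Y ↔ (X ∧ Z))).
      branch 1.1 (add (Z → Z)):
        (Z → Z): β-rule — branch into ¬Z  //  Z.
          branch 1.1.1 (add ¬Z):
            ○ open, literals {Y=F, Z=F}.
          branch 1.1.2 (add Z):
            ○ open, literals {Y=F, Z=T}.
      branch 1.2 (add (((W ∧ ((Y ∧ ¬X) ∧ ¬Y)) → ¬V) ↔ (Y ↔ (X ∧ Z)))):
        (((W ∧ ((Y ∧ ¬X) ∧ ¬Y)) → ¬V) ↔ (Y ↔ (X ∧ Z))): β-rule — branch into ((W ∧ ((Y ∧ ¬X) ∧ ¬Y)) → ¬V), (Y ↔ (X ∧ Z))  //  ¬((W ∧ ((Y ∧ ¬X) ∧ ¬Y)) → ¬V), ¬(Y ↔ (X ∧ Z)).
          branch 1.2.1 (add ((W ∧ ((Y ∧ ¬X) ∧ ¬Y)) → ¬V), (Y ↔ (X ∧ Z))):
            ((W ∧ ((Y ∧ ¬X) ∧ ¬Y)) → ¬V): β-rule — branch into ¬(W ∧ ((Y ∧ ¬X) ∧ ¬Y))  //  ¬V.
              branch 1.2.1.1 (add ¬(W ∧ ((Y ∧ ¬X) ∧ ¬Y))):
                (Y ↔ (X ∧ Z)): β-rule — branch into Y, (X ∧ Z)  //  ¬Y, ¬(X ∧ Z).
                  branch 1.2.1.1.1 (add Y, (X ∧ Z)):
                    × closes — contains both Y and ¬Y.
                  branch 1.2.1.1.2 (add ¬Y, ¬(X ∧ Z)):
                    ¬(W ∧ ((Y ∧ ¬X) ∧ ¬Y)): β-rule — branch into ¬W  //  ¬((Y ∧ ¬X) ∧ ¬Y).
                      branch 1.2.1.1.2.1 (add ¬W):
                        ¬(X ∧ Z): β-rule — branch into ¬X  //  ¬Z.
                          branch 1.2.1.1.2.1.1 (add ¬X):
                            ○ open, literals {W=F, X=F, Y=F}.
                          branch 1.2.1.1.2.1.2 (add ¬Z):
                            ○ open, literals {W=F, Y=F, Z=F}.
                      branch 1.2.1.1.2.2 (add ¬((Y ∧ ¬X) ∧ ¬Y)):
                        ¬(X ∧ Z): β-rule — branch into ¬X  //  ¬Z.
                          branch 1.2.1.1.2.2.1 (add ¬X):
                            ¬((Y ∧ ¬X) ∧ ¬Y): β-rule — branch into ¬(Y ∧ ¬X)  //  ¬¬Y.
                              branch 1.2.1.1.2.2.1.1 (add ¬(Y ∧ ¬X)):
                                ¬(Y ∧ ¬X): β-rule — branch into ¬Y  //  ¬¬X.
                                  branch 1.2.1.1.2.2.1.1.1 (add ¬Y):
                                    ○ open, literals {X=F, Y=F}.
                                  branch 1.2.1.1.2.2.1.1.2 (add ¬¬X):
                                    × closes — contains both X and ¬X.
                              branch 1.2.1.1.2.2.1.2 (add ¬¬Y):
                                × closes — contains both Y and ¬Y.
                          branch 1.2.1.1.2.2.2 (add ¬Z):
                            ¬((Y ∧ ¬X) ∧ ¬Y): β-rule — branch into ¬(Y ∧ ¬X)  //  ¬¬Y.
                              branch 1.2.1.1.2.2.2.1 (add ¬(Y ∧ ¬X)):
                                ¬(Y ∧ ¬X): β-rule — branch into ¬Y  //  ¬¬X.
                                  branch 1.2.1.1.2.2.2.1.1 (add ¬Y):
                                    ○ open, literals {Y=F, Z=F}.
                                  branch 1.2.1.1.2.2.2.1.2 (add ¬¬X):
                                    ○ open, literals {X=T, Y=F, Z=F}.
                              branch 1.2.1.1.2.2.2.2 (add ¬¬Y):
                                × closes — contains both Y and ¬Y.
              branch 1.2.1.2 (add ¬V):
                (Y ↔ (X ∧ Z)): β-rule — branch into Y, (X ∧ Z)  //  ¬Y, ¬(X ∧ Z).
                  branch 1.2.1.2.1 (add Y, (X ∧ Z)):
                    × closes — contains both Y and ¬Y.
                  branch 1.2.1.2.2 (add ¬Y, ¬(X ∧ Z)):
                    ¬(X ∧ Z): β-rule — branch into ¬X  //  ¬Z.
                      branch 1.2.1.2.2.1 (add ¬X):
                        ○ open, literals {V=F, X=F, Y=F}.
                      branch 1.2.1.2.2.2 (add ¬Z):
                        ○ open, literals {V=F, Y=F, Z=F}.
          branch 1.2.2 (add ¬((W ∧ ((Y ∧ ¬X) ∧ ¬Y)) → ¬V), ¬(Y ↔ (X ∧ Z))):
            ¬((W ∧ ((Y ∧ ¬X) ∧ ¬Y)) → ¬V): α-rule — add (W ∧ ((Y ∧ ¬X) ∧ ¬Y)), ¬¬V.
            (W ∧ ((Y ∧ ¬X) ∧ ¬Y)): α-rule — add W, ((Y ∧ ¬X) ∧ ¬Y).
            ((Y ∧ ¬X) ∧ ¬Y): α-rule — add (Y ∧ ¬X), ¬Y.
            (Y ∧ ¬X): α-rule — add Y, ¬X.
            × closes — contains both Y and ¬Y.
  branch 2 (add ¬(¬Y ∧ ¬Y), ¬((Z → Z) ∨ (((W ∧ ((Y ∧ ¬X) ∧ ¬Y)) → ¬V) ↔ (Y ↔ (X ∧ Z))))):
    ¬((Z → Z) ∨ (((W ∧ ((Y ∧ ¬X) ∧ ¬Y)) → ¬V) ↔ (Y ↔ (X ∧ Z)))): α-rule — add ¬(Z → Z), ¬(((W ∧ ((Y ∧ ¬X) ∧ ¬Y)) → ¬V) ↔ (Y ↔ (X ∧ Z))).
    ¬(Z → Z): α-rule — add Z, ¬Z.
    × closes — contains both Z and ¬Z.
7 branches closed, 9 open.
Each open branch fixes some atoms; the unmentioned ones are free. Counting distinct full assignments: branch {Y=F, Z=F} (X, W, V) contributes 8 new; branch {Y=F, Z=T} (X, W, V) contributes 8 new; branch {W=F, X=F, Y=F} (Z, V) contributes 0 new; branch {W=F, Y=F, Z=F} (X, V) contributes 0 new; branch {X=F, Y=F} (Z, W, V) contributes 0 new; branch {Y=F, Z=F} (X, W, V) contributes 0 new; branch {X=T, Y=F, Z=F} (W, V) contributes 0 new; branch {V=F, X=F, Y=F} (Z, W) contributes 0 new; branch {V=F, Y=F, Z=F} (X, W) contributes 0 new. Total: 16.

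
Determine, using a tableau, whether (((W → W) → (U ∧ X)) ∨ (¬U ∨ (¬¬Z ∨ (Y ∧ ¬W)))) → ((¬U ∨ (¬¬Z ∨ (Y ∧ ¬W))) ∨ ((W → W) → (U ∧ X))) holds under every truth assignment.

Assume the negation and expand:
Initial set: {¬((((W → W) → (U ∧ X)) ∨ (¬U ∨ (¬¬Z ∨ (Y ∧ ¬W)))) → ((¬U ∨ (¬¬Z ∨ (Y ∧ ¬W))) ∨ ((W → W) → (U ∧ X))))}.
¬((((W → W) → (U ∧ X)) ∨ (¬U ∨ (¬¬Z ∨ (Y ∧ ¬W)))) → ((¬U ∨ (¬¬Z ∨ (Y ∧ ¬W))) ∨ ((W → W) → (U ∧ X)))): α-rule — add (((W → W) → (U ∧ X)) ∨ (¬U ∨ (¬¬Z ∨ (Y ∧ ¬W)))), ¬((¬U ∨ (¬¬Z ∨ (Y ∧ ¬W))) ∨ ((W → W) → (U ∧ X))).
¬((¬U ∨ (¬¬Z ∨ (Y ∧ ¬W))) ∨ ((W → W) → (U ∧ X))): α-rule — add ¬(¬U ∨ (¬¬Z ∨ (Y ∧ ¬W))), ¬((W → W) → (U ∧ X)).
¬(¬U ∨ (¬¬Z ∨ (Y ∧ ¬W))): α-rule — add ¬¬U, ¬(¬¬Z ∨ (Y ∧ ¬W)).
¬((W → W) → (U ∧ X)): α-rule — add (W → W), ¬(U ∧ X).
¬(¬¬Z ∨ (Y ∧ ¬W)): α-rule — add ¬¬¬Z, ¬(Y ∧ ¬W).
¬¬¬Z: drop double negation, giving ¬Z.
(((W → W) → (U ∧ X)) ∨ (¬U ∨ (¬¬Z ∨ (Y ∧ ¬W)))): β-rule — branch into ((W → W) → (U ∧ X))  //  (¬U ∨ (¬¬Z ∨ (Y ∧ ¬W))).
  branch 1 (add ((W → W) → (U ∧ X))):
    (W → W): β-rule — branch into ¬W  //  W.
      branch 1.1 (add ¬W):
        ¬(U ∧ X): β-rule — branch into ¬U  //  ¬X.
          branch 1.1.1 (add ¬U):
            × closes — contains both U and ¬U.
          branch 1.1.2 (add ¬X):
            ¬(Y ∧ ¬W): β-rule — branch into ¬Y  //  ¬¬W.
              branch 1.1.2.1 (add ¬Y):
                ((W → W) → (U ∧ X)): β-rule — branch into ¬(W → W)  //  (U ∧ X).
                  branch 1.1.2.1.1 (add ¬(W → W)):
                    ¬(W → W): α-rule — add W, ¬W.
                    × closes — contains both W and ¬W.
                  branch 1.1.2.1.2 (add (U ∧ X)):
                    (U ∧ X): α-rule — add U, X.
                    × closes — contains both X and ¬X.
              branch 1.1.2.2 (add ¬¬W):
                × closes — contains both W and ¬W.
      branch 1.2 (add W):
        ¬(U ∧ X): β-rule — branch into ¬U  //  ¬X.
          branch 1.2.1 (add ¬U):
            × closes — contains both U and ¬U.
          branch 1.2.2 (add ¬X):
            ¬(Y ∧ ¬W): β-rule — branch into ¬Y  //  ¬¬W.
              branch 1.2.2.1 (add ¬Y):
                ((W → W) → (U ∧ X)): β-rule — branch into ¬(W → W)  //  (U ∧ X).
                  branch 1.2.2.1.1 (add ¬(W → W)):
                    ¬(W → W): α-rule — add W, ¬W.
                    × closes — contains both W and ¬W.
                  branch 1.2.2.1.2 (add (U ∧ X)):
                    (U ∧ X): α-rule — add U, X.
                    × closes — contains both X and ¬X.
              branch 1.2.2.2 (add ¬¬W):
                ((W → W) → (U ∧ X)): β-rule — branch into ¬(W → W)  //  (U ∧ X).
                  branch 1.2.2.2.1 (add ¬(W → W)):
                    ¬(W → W): α-rule — add W, ¬W.
                    × closes — contains both W and ¬W.
                  branch 1.2.2.2.2 (add (U ∧ X)):
                    (U ∧ X): α-rule — add U, X.
                    × closes — contains both X and ¬X.
  branch 2 (add (¬U ∨ (¬¬Z ∨ (Y ∧ ¬W)))):
    (W → W): β-rule — branch into ¬W  //  W.
      branch 2.1 (add ¬W):
        ¬(U ∧ X): β-rule — branch into ¬U  //  ¬X.
          branch 2.1.1 (add ¬U):
            × closes — contains both U and ¬U.
          branch 2.1.2 (add ¬X):
            ¬(Y ∧ ¬W): β-rule — branch into ¬Y  //  ¬¬W.
              branch 2.1.2.1 (add ¬Y):
                (¬U ∨ (¬¬Z ∨ (Y ∧ ¬W))): β-rule — branch into ¬U  //  (¬¬Z ∨ (Y ∧ ¬W)).
                  branch 2.1.2.1.1 (add ¬U):
                    × closes — contains both U and ¬U.
                  branch 2.1.2.1.2 (add (¬¬Z ∨ (Y ∧ ¬W))):
                    (¬¬Z ∨ (Y ∧ ¬W)): β-rule — branch into ¬¬Z  //  (Y ∧ ¬W).
                      branch 2.1.2.1.2.1 (add ¬¬Z):
                        ¬¬Z: drop double negation, giving Z.
                        × closes — contains both Z and ¬Z.
                      branch 2.1.2.1.2.2 (add (Y ∧ ¬W)):
                        (Y ∧ ¬W): α-rule — add Y, ¬W.
                        × closes — contains both Y and ¬Y.
              branch 2.1.2.2 (add ¬¬W):
                × closes — contains both W and ¬W.
      branch 2.2 (add W):
        ¬(U ∧ X): β-rule — branch into ¬U  //  ¬X.
          branch 2.2.1 (add ¬U):
            × closes — contains both U and ¬U.
          branch 2.2.2 (add ¬X):
            ¬(Y ∧ ¬W): β-rule — branch into ¬Y  //  ¬¬W.
              branch 2.2.2.1 (add ¬Y):
                (¬U ∨ (¬¬Z ∨ (Y ∧ ¬W))): β-rule — branch into ¬U  //  (¬¬Z ∨ (Y ∧ ¬W)).
                  branch 2.2.2.1.1 (add ¬U):
                    × closes — contains both U and ¬U.
                  branch 2.2.2.1.2 (add (¬¬Z ∨ (Y ∧ ¬W))):
                    (¬¬Z ∨ (Y ∧ ¬W)): β-rule — branch into ¬¬Z  //  (Y ∧ ¬W).
                      branch 2.2.2.1.2.1 (add ¬¬Z):
                        ¬¬Z: drop double negation, giving Z.
                        × closes — contains both Z and ¬Z.
                      branch 2.2.2.1.2.2 (add (Y ∧ ¬W)):
                        (Y ∧ ¬W): α-rule — add Y, ¬W.
                        × closes — contains both Y and ¬Y.
              branch 2.2.2.2 (add ¬¬W):
                (¬U ∨ (¬¬Z ∨ (Y ∧ ¬W))): β-rule — branch into ¬U  //  (¬¬Z ∨ (Y ∧ ¬W)).
                  branch 2.2.2.2.1 (add ¬U):
                    × closes — contains both U and ¬U.
                  branch 2.2.2.2.2 (add (¬¬Z ∨ (Y ∧ ¬W))):
                    (¬¬Z ∨ (Y ∧ ¬W)): β-rule — branch into ¬¬Z  //  (Y ∧ ¬W).
                      branch 2.2.2.2.2.1 (add ¬¬Z):
                        ¬¬Z: drop double negation, giving Z.
                        × closes — contains both Z and ¬Z.
                      branch 2.2.2.2.2.2 (add (Y ∧ ¬W)):
                        (Y ∧ ¬W): α-rule — add Y, ¬W.
                        × closes — contains both W and ¬W.
All 21 branches close.
Every branch closed, so the negation is unsatisfiable and the formula is valid.

Valid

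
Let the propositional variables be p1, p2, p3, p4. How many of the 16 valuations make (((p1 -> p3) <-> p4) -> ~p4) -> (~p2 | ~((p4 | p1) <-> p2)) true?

13

Initial set: {((((p1 -> p3) <-> p4) -> ~p4) -> (~p2 | ~((p4 | p1) <-> p2)))}.
((((p1 -> p3) <-> p4) -> ~p4) -> (~p2 | ~((p4 | p1) <-> p2))): β-rule — branch into ~(((p1 -> p3) <-> p4) -> ~p4)  //  (~p2 | ~((p4 | p1) <-> p2)).
  branch 1 (add ~(((p1 -> p3) <-> p4) -> ~p4)):
    ~(((p1 -> p3) <-> p4) -> ~p4): α-rule — add ((p1 -> p3) <-> p4), ~~p4.
    ((p1 -> p3) <-> p4): β-rule — branch into (p1 -> p3), p4  //  ~(p1 -> p3), ~p4.
      branch 1.1 (add (p1 -> p3), p4):
        (p1 -> p3): β-rule — branch into ~p1  //  p3.
          branch 1.1.1 (add ~p1):
            ○ open, literals {p1=F, p4=T}.
          branch 1.1.2 (add p3):
            ○ open, literals {p3=T, p4=T}.
      branch 1.2 (add ~(p1 -> p3), ~p4):
        × closes — contains both p4 and ~p4.
  branch 2 (add (~p2 | ~((p4 | p1) <-> p2))):
    (~p2 | ~((p4 | p1) <-> p2)): β-rule — branch into ~p2  //  ~((p4 | p1) <-> p2).
      branch 2.1 (add ~p2):
        ○ open, literals {p2=F}.
      branch 2.2 (add ~((p4 | p1) <-> p2)):
        ~((p4 | p1) <-> p2): β-rule — branch into (p4 | p1), ~p2  //  ~(p4 | p1), p2.
          branch 2.2.1 (add (p4 | p1), ~p2):
            (p4 | p1): β-rule — branch into p4  //  p1.
              branch 2.2.1.1 (add p4):
                ○ open, literals {p2=F, p4=T}.
              branch 2.2.1.2 (add p1):
                ○ open, literals {p1=T, p2=F}.
          branch 2.2.2 (add ~(p4 | p1), p2):
            ~(p4 | p1): α-rule — add ~p4, ~p1.
            ○ open, literals {p1=F, p2=T, p4=F}.
1 branch closed, 6 open.
Each open branch fixes some atoms; the unmentioned ones are free. Counting distinct full assignments: branch {p1=F, p4=T} (p2, p3) contributes 4 new; branch {p3=T, p4=T} (p1, p2) contributes 2 new; branch {p2=F} (p1, p3, p4) contributes 5 new; branch {p2=F, p4=T} (p1, p3) contributes 0 new; branch {p1=T, p2=F} (p3, p4) contributes 0 new; branch {p1=F, p2=T, p4=F} (p3) contributes 2 new. Total: 13.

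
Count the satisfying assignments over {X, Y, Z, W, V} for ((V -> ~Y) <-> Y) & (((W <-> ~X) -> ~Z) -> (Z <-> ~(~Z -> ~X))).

4

Initial set: {(((V -> ~Y) <-> Y) & (((W <-> ~X) -> ~Z) -> (Z <-> ~(~Z -> ~X))))}.
(((V -> ~Y) <-> Y) & (((W <-> ~X) -> ~Z) -> (Z <-> ~(~Z -> ~X)))): α-rule — add ((V -> ~Y) <-> Y), (((W <-> ~X) -> ~Z) -> (Z <-> ~(~Z -> ~X))).
((V -> ~Y) <-> Y): β-rule — branch into (V -> ~Y), Y  //  ~(V -> ~Y), ~Y.
  branch 1 (add (V -> ~Y), Y):
    (((W <-> ~X) -> ~Z) -> (Z <-> ~(~Z -> ~X))): β-rule — branch into ~((W <-> ~X) -> ~Z)  //  (Z <-> ~(~Z -> ~X)).
      branch 1.1 (add ~((W <-> ~X) -> ~Z)):
        ~((W <-> ~X) -> ~Z): α-rule — add (W <-> ~X), ~~Z.
        (V -> ~Y): β-rule — branch into ~V  //  ~Y.
          branch 1.1.1 (add ~V):
            (W <-> ~X): β-rule — branch into W, ~X  //  ~W, ~~X.
              branch 1.1.1.1 (add W, ~X):
                ○ open, literals {V=false, W=true, X=false, Y=true, Z=true}.
              branch 1.1.1.2 (add ~W, ~~X):
                ○ open, literals {V=false, W=false, X=true, Y=true, Z=true}.
          branch 1.1.2 (add ~Y):
            × closes — contains both Y and ~Y.
      branch 1.2 (add (Z <-> ~(~Z -> ~X))):
        (V -> ~Y): β-rule — branch into ~V  //  ~Y.
          branch 1.2.1 (add ~V):
            (Z <-> ~(~Z -> ~X)): β-rule — branch into Z, ~(~Z -> ~X)  //  ~Z, ~~(~Z -> ~X).
              branch 1.2.1.1 (add Z, ~(~Z -> ~X)):
                ~(~Z -> ~X): α-rule — add ~Z, ~~X.
                × closes — contains both Z and ~Z.
              branch 1.2.1.2 (add ~Z, ~~(~Z -> ~X)):
                ~~(~Z -> ~X): β-rule — branch into ~~Z  //  ~X.
                  branch 1.2.1.2.1 (add ~~Z):
                    × closes — contains both Z and ~Z.
                  branch 1.2.1.2.2 (add ~X):
                    ○ open, literals {V=false, X=false, Y=true, Z=false}.
          branch 1.2.2 (add ~Y):
            × closes — contains both Y and ~Y.
  branch 2 (add ~(V -> ~Y), ~Y):
    ~(V -> ~Y): α-rule — add V, ~~Y.
    × closes — contains both Y and ~Y.
5 branches closed, 3 open.
Each open branch fixes some atoms; the unmentioned ones are free. Counting distinct full assignments: branch {V=false, W=true, X=false, Y=true, Z=true} (none free) contributes 1 new; branch {V=false, W=false, X=true, Y=true, Z=true} (none free) contributes 1 new; branch {V=false, X=false, Y=true, Z=false} (W) contributes 2 new. Total: 4.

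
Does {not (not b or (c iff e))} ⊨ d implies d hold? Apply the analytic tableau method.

Initial set: {not (not b or (c iff e)); not (d implies d)}.
not (not b or (c iff e)): α-rule — add not not b, not (c iff e).
not (d implies d): α-rule — add d, not d.
× closes — contains both d and not d.
All 1 branch closes.
Every branch closed, so the premises entail the conclusion.

Yes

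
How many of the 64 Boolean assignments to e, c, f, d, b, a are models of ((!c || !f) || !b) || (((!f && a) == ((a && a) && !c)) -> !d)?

Initial set: {T (((!c || !f) || !b) || (((!f && a) == ((a && a) && !c)) -> !d))}.
T (((!c || !f) || !b) || (((!f && a) == ((a && a) && !c)) -> !d)): β-rule — branch into T ((!c || !f) || !b)  //  T (((!f && a) == ((a && a) && !c)) -> !d).
  branch 1 (add T ((!c || !f) || !b)):
    T ((!c || !f) || !b): β-rule — branch into T (!c || !f)  //  T !b.
      branch 1.1 (add T (!c || !f)):
        T (!c || !f): β-rule — branch into T !c  //  T !f.
          branch 1.1.1 (add T !c):
            ○ open, literals {c=false}.
          branch 1.1.2 (add T !f):
            ○ open, literals {f=false}.
      branch 1.2 (add T !b):
        ○ open, literals {b=false}.
  branch 2 (add T (((!f && a) == ((a && a) && !c)) -> !d)):
    T (((!f && a) == ((a && a) && !c)) -> !d): β-rule — branch into F ((!f && a) == ((a && a) && !c))  //  T !d.
      branch 2.1 (add F ((!f && a) == ((a && a) && !c))):
        F ((!f && a) == ((a && a) && !c)): β-rule — branch into T (!f && a), F ((a && a) && !c)  //  F (!f && a), T ((a && a) && !c).
          branch 2.1.1 (add T (!f && a), F ((a && a) && !c)):
            T (!f && a): α-rule — add T !f, T a.
            F ((a && a) && !c): β-rule — branch into F (a && a)  //  F !c.
              branch 2.1.1.1 (add F (a && a)):
                F (a && a): β-rule — branch into F a  //  F a.
                  branch 2.1.1.1.1 (add F a):
                    × closes — contains both a and !a.
                  branch 2.1.1.1.2 (add F a):
                    × closes — contains both a and !a.
              branch 2.1.1.2 (add F !c):
                ○ open, literals {a=true, c=true, f=false}.
          branch 2.1.2 (add F (!f && a), T ((a && a) && !c)):
            T ((a && a) && !c): α-rule — add T (a && a), T !c.
            T (a && a): α-rule — add T a, T a.
            F (!f && a): β-rule — branch into F !f  //  F a.
              branch 2.1.2.1 (add F !f):
                ○ open, literals {a=true, c=false, f=true}.
              branch 2.1.2.2 (add F a):
                × closes — contains both a and !a.
      branch 2.2 (add T !d):
        ○ open, literals {d=false}.
3 branches closed, 6 open.
Each open branch fixes some atoms; the unmentioned ones are free. Counting distinct full assignments: branch {c=false} (e, f, d, b, a) contributes 32 new; branch {f=false} (e, c, d, b, a) contributes 16 new; branch {b=false} (e, c, f, d, a) contributes 8 new; branch {a=true, c=true, f=false} (e, d, b) contributes 0 new; branch {a=true, c=false, f=true} (e, d, b) contributes 0 new; branch {d=false} (e, c, f, b, a) contributes 4 new. Total: 60.

60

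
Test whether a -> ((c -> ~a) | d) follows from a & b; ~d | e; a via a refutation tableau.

Initial set: {(a & b); (~d | e); a; ~(a -> ((c -> ~a) | d))}.
(a & b): α-rule — add a, b.
~(a -> ((c -> ~a) | d)): α-rule — add a, ~((c -> ~a) | d).
~((c -> ~a) | d): α-rule — add ~(c -> ~a), ~d.
~(c -> ~a): α-rule — add c, ~~a.
(~d | e): β-rule — branch into ~d  //  e.
  branch 1 (add ~d):
    ○ open, literals {a=true, b=true, c=true, d=false}.
  branch 2 (add e):
    ○ open, literals {a=true, b=true, c=true, d=false, e=true}.
0 branches closed, 2 open.
An open branch gives a countermodel: a=true, b=true, c=true, d=false (unmentioned atoms arbitrary); the premises hold there but the conclusion fails.

No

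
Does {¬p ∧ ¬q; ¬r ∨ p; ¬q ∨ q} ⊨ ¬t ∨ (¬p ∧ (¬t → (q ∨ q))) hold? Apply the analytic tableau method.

Yes

Initial set: {(¬p ∧ ¬q); (¬r ∨ p); (¬q ∨ q); ¬(¬t ∨ (¬p ∧ (¬t → (q ∨ q))))}.
(¬p ∧ ¬q): α-rule — add ¬p, ¬q.
¬(¬t ∨ (¬p ∧ (¬t → (q ∨ q)))): α-rule — add ¬¬t, ¬(¬p ∧ (¬t → (q ∨ q))).
(¬r ∨ p): β-rule — branch into ¬r  //  p.
  branch 1 (add ¬r):
    (¬q ∨ q): β-rule — branch into ¬q  //  q.
      branch 1.1 (add ¬q):
        ¬(¬p ∧ (¬t → (q ∨ q))): β-rule — branch into ¬¬p  //  ¬(¬t → (q ∨ q)).
          branch 1.1.1 (add ¬¬p):
            × closes — contains both p and ¬p.
          branch 1.1.2 (add ¬(¬t → (q ∨ q))):
            ¬(¬t → (q ∨ q)): α-rule — add ¬t, ¬(q ∨ q).
            × closes — contains both t and ¬t.
      branch 1.2 (add q):
        × closes — contains both q and ¬q.
  branch 2 (add p):
    × closes — contains both p and ¬p.
All 4 branches close.
Every branch closed, so the premises entail the conclusion.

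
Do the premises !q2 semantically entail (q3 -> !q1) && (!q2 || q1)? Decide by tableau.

Initial set: {!q2; !((q3 -> !q1) && (!q2 || q1))}.
!((q3 -> !q1) && (!q2 || q1)): β-rule — branch into !(q3 -> !q1)  //  !(!q2 || q1).
  branch 1 (add !(q3 -> !q1)):
    !(q3 -> !q1): α-rule — add q3, !!q1.
    ○ open, literals {q1=T, q2=F, q3=T}.
  branch 2 (add !(!q2 || q1)):
    !(!q2 || q1): α-rule — add !!q2, !q1.
    × closes — contains both q2 and !q2.
1 branch closed, 1 open.
An open branch gives a countermodel: q1=T, q2=F, q3=T (unmentioned atoms arbitrary); the premises hold there but the conclusion fails.

No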